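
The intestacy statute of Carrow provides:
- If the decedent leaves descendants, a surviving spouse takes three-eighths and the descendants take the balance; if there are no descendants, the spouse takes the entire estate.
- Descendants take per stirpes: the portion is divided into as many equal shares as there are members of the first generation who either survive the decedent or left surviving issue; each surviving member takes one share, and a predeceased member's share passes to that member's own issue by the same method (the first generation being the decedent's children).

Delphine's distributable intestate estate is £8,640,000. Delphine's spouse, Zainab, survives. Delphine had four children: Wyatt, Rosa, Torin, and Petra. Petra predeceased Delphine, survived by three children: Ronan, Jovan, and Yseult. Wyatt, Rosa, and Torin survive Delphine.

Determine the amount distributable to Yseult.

Zainab takes three-eighths of £8,640,000 = £3,240,000. The remaining £5,400,000 passes to the descendants.
The descendants' portion (£5,400,000) is divided into 4 shares of £1,350,000: Wyatt, Rosa, and Torin each take £1,350,000; Petra's £1,350,000 share passes to Petra's issue.
Petra's share (£1,350,000) is divided into 3 shares of £450,000: Ronan, Jovan, and Yseult each take £450,000.

Yseult receives £450,000.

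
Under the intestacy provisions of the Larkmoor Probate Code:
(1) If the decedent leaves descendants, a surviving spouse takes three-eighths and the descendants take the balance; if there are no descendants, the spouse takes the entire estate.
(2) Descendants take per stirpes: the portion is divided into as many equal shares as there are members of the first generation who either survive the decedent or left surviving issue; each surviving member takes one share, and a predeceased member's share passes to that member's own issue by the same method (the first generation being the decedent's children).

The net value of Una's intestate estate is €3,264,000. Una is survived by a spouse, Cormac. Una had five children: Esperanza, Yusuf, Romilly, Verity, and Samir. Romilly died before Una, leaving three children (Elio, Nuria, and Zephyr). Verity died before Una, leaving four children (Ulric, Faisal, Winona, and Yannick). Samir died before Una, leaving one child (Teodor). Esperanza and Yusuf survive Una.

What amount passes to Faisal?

Cormac takes three-eighths of €3,264,000 = €1,224,000. The remaining €2,040,000 passes to the descendants.
The descendants' portion (€2,040,000) is divided into 5 shares of €408,000: Esperanza and Yusuf each take €408,000; Romilly's €408,000 share passes to Romilly's issue; Verity's €408,000 share passes to Verity's issue; Samir's €408,000 share passes to Samir's issue.
Romilly's share (€408,000) is divided into 3 shares of €136,000: Elio, Nuria, and Zephyr each take €136,000.
Verity's share (€408,000) is divided into 4 shares of €102,000: Ulric, Faisal, Winona, and Yannick each take €102,000.
Samir's share (€408,000) passes entirely to Teodor.

Faisal receives €102,000.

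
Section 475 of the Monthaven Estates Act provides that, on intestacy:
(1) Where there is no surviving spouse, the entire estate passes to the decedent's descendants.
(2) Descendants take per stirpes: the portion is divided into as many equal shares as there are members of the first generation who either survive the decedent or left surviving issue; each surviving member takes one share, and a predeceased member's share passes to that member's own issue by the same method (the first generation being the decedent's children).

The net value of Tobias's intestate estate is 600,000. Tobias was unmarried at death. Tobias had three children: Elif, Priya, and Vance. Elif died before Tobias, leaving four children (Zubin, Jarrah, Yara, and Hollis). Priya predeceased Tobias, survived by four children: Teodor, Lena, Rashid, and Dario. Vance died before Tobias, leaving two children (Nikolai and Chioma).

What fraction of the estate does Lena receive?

The entire 600,000 passes to the descendants.
That amount (600,000) is divided into 3 shares of 200,000: Elif's 200,000 share passes to Elif's issue; Priya's 200,000 share passes to Priya's issue; Vance's 200,000 share passes to Vance's issue.
Elif's share (200,000) is divided into 4 shares of 50,000: Zubin, Jarrah, Yara, and Hollis each take 50,000.
Priya's share (200,000) is divided into 4 shares of 50,000: Teodor, Lena, Rashid, and Dario each take 50,000.
Vance's share (200,000) is divided into 2 shares of 100,000: Nikolai and Chioma each take 100,000.

Lena receives 1/12 of the estate.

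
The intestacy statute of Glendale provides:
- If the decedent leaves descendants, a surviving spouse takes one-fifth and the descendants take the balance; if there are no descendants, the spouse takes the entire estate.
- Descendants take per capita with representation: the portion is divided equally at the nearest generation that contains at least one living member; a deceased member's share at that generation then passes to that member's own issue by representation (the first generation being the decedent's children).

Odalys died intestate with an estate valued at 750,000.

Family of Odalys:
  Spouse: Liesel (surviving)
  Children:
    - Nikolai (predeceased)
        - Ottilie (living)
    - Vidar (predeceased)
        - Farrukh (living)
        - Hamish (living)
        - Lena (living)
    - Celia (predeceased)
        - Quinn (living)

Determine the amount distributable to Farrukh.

Farrukh receives 120,000.

Liesel takes one-fifth of 750,000 = 150,000. The remaining 600,000 passes to the descendants.
No child survives, so the initial division is made at the grandchildren's generation.
The descendants' portion (600,000) is divided into 5 shares of 120,000: Ottilie, Farrukh, Hamish, Lena, and Quinn each take 120,000.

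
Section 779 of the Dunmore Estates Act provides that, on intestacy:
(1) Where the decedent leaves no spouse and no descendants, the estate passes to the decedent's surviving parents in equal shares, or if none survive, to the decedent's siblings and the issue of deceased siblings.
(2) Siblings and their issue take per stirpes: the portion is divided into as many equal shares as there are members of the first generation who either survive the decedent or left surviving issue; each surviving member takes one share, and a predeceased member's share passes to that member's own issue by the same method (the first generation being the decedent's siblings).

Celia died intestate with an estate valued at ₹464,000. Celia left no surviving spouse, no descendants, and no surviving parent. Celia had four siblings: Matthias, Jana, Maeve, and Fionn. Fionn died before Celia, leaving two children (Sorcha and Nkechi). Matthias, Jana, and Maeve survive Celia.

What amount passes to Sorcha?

The entire ₹464,000 passes to the siblings and their issue.
That amount (₹464,000) is divided into 4 shares of ₹116,000: Matthias, Jana, and Maeve each take ₹116,000; Fionn's ₹116,000 share passes to Fionn's issue.
Fionn's share (₹116,000) is divided into 2 shares of ₹58,000: Sorcha and Nkechi each take ₹58,000.

Sorcha receives ₹58,000.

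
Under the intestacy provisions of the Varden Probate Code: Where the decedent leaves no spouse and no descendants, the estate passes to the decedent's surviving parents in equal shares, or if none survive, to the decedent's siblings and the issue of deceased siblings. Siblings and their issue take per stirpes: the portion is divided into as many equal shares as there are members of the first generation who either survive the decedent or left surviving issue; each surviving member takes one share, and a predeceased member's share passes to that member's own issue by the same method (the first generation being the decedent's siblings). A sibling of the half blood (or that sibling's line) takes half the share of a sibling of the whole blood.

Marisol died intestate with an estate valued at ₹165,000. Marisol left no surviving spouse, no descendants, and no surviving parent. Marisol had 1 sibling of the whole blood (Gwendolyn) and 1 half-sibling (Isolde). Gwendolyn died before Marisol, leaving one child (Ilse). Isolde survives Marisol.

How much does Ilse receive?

The entire ₹165,000 passes to the siblings and their issue.
Counting each half-blood sibling's line as half a unit, there are 3/2 units in ₹165,000, so one unit is ₹110,000. Whole-blood lines (Gwendolyn) take ₹110,000 each; half-blood lines (Isolde) take ₹55,000 each.
Gwendolyn's share (₹110,000) passes entirely to Ilse.

Ilse receives ₹110,000.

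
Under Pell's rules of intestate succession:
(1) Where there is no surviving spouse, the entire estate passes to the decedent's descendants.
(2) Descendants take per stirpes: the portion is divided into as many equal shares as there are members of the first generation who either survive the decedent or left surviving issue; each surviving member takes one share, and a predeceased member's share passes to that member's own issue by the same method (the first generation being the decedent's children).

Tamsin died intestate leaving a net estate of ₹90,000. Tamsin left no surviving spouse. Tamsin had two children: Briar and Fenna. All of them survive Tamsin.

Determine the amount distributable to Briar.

The entire ₹90,000 passes to the descendants.
That amount (₹90,000) is divided into 2 shares of ₹45,000: Briar and Fenna each take ₹45,000.

Briar receives ₹45,000.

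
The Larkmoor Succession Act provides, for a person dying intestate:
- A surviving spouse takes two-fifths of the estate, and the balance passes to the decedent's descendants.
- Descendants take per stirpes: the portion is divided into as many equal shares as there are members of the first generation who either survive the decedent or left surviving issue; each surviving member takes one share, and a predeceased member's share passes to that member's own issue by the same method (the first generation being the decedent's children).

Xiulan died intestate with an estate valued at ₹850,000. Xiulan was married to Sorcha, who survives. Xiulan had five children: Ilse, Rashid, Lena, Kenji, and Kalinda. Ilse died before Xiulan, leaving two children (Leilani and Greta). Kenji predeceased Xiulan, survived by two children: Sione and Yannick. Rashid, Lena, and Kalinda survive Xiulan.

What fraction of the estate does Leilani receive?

Sorcha takes two-fifths of ₹850,000 = ₹340,000. The remaining ₹510,000 passes to the descendants.
The descendants' portion (₹510,000) is divided into 5 shares of ₹102,000: Rashid, Lena, and Kalinda each take ₹102,000; Ilse's ₹102,000 share passes to Ilse's issue; Kenji's ₹102,000 share passes to Kenji's issue.
Ilse's share (₹102,000) is divided into 2 shares of ₹51,000: Leilani and Greta each take ₹51,000.
Kenji's share (₹102,000) is divided into 2 shares of ₹51,000: Sione and Yannick each take ₹51,000.

Leilani receives 3/50 of the estate.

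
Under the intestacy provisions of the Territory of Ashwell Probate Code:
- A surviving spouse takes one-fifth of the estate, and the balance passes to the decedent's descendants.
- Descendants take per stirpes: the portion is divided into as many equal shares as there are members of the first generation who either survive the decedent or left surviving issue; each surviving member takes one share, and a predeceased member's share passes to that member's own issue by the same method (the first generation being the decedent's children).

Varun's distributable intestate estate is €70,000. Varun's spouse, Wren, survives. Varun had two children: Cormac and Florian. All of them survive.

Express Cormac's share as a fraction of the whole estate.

Cormac receives 2/5 of the estate.

Wren takes one-fifth of €70,000 = €14,000. The remaining €56,000 passes to the descendants.
The descendants' portion (€56,000) is divided into 2 shares of €28,000: Cormac and Florian each take €28,000.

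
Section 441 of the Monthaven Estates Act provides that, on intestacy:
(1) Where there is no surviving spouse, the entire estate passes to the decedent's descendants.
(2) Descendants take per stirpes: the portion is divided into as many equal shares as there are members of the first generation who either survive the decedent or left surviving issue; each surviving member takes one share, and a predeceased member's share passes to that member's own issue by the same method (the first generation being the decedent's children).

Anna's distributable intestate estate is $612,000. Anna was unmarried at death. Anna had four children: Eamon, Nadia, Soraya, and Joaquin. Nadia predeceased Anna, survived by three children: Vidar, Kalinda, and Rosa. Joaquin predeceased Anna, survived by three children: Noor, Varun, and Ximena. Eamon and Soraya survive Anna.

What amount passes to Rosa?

Rosa receives $51,000.

The entire $612,000 passes to the descendants.
That amount ($612,000) is divided into 4 shares of $153,000: Eamon and Soraya each take $153,000; Nadia's $153,000 share passes to Nadia's issue; Joaquin's $153,000 share passes to Joaquin's issue.
Nadia's share ($153,000) is divided into 3 shares of $51,000: Vidar, Kalinda, and Rosa each take $51,000.
Joaquin's share ($153,000) is divided into 3 shares of $51,000: Noor, Varun, and Ximena each take $51,000.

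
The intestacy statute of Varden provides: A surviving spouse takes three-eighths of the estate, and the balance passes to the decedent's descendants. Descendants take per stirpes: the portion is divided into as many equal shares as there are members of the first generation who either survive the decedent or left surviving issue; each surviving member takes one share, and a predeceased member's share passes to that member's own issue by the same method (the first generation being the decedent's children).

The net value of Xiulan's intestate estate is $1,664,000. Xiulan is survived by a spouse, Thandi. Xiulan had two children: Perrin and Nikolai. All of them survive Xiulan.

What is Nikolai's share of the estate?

Nikolai receives $520,000.

Thandi takes three-eighths of $1,664,000 = $624,000. The remaining $1,040,000 passes to the descendants.
The descendants' portion ($1,040,000) is divided into 2 shares of $520,000: Perrin and Nikolai each take $520,000.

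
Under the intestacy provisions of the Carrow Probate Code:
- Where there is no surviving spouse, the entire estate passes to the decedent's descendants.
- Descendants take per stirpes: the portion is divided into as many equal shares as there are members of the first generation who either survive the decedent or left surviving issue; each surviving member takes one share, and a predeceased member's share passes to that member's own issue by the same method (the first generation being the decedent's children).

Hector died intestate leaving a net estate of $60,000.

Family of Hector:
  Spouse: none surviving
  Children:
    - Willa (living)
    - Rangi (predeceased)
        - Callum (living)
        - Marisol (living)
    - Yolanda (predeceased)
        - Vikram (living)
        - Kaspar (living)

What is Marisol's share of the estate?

Marisol receives $10,000.

The entire $60,000 passes to the descendants.
That amount ($60,000) is divided into 3 shares of $20,000: Willa takes $20,000; Rangi's $20,000 share passes to Rangi's issue; Yolanda's $20,000 share passes to Yolanda's issue.
Rangi's share ($20,000) is divided into 2 shares of $10,000: Callum and Marisol each take $10,000.
Yolanda's share ($20,000) is divided into 2 shares of $10,000: Vikram and Kaspar each take $10,000.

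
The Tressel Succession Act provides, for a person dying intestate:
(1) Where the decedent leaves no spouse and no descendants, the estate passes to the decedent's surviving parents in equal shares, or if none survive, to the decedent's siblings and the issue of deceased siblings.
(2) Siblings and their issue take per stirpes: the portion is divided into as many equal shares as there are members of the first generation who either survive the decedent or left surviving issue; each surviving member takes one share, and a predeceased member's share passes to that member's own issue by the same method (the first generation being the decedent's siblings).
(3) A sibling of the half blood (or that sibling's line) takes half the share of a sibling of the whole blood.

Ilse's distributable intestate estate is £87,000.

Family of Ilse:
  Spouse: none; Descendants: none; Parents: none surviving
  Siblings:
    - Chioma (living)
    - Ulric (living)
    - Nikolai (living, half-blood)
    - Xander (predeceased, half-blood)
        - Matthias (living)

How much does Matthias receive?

Matthias receives £14,500.

The entire £87,000 passes to the siblings and their issue.
Counting each half-blood sibling's line as half a unit, there are 3 units in £87,000, so one unit is £29,000. Whole-blood lines (Chioma and Ulric) take £29,000 each; half-blood lines (Nikolai and Xander) take £14,500 each.
Xander's share (£14,500) passes entirely to Matthias.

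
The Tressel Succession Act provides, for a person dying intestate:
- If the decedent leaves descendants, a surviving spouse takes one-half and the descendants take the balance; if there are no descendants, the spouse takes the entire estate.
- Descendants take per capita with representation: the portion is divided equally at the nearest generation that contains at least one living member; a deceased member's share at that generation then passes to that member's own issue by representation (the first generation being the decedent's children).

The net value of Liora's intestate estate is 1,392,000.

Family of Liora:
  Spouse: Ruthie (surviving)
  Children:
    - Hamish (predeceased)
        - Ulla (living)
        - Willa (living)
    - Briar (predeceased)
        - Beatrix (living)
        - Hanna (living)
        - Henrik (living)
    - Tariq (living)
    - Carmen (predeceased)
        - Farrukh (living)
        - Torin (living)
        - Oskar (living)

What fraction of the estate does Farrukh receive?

Farrukh receives 1/24 of the estate.

Ruthie takes one-half of 1,392,000 = 696,000. The remaining 696,000 passes to the descendants.
The descendants' portion (696,000) is divided into 4 shares of 174,000: Tariq takes 174,000; Hamish's 174,000 share passes to Hamish's issue; Briar's 174,000 share passes to Briar's issue; Carmen's 174,000 share passes to Carmen's issue.
Hamish's share (174,000) is divided into 2 shares of 87,000: Ulla and Willa each take 87,000.
Briar's share (174,000) is divided into 3 shares of 58,000: Beatrix, Hanna, and Henrik each take 58,000.
Carmen's share (174,000) is divided into 3 shares of 58,000: Farrukh, Torin, and Oskar each take 58,000.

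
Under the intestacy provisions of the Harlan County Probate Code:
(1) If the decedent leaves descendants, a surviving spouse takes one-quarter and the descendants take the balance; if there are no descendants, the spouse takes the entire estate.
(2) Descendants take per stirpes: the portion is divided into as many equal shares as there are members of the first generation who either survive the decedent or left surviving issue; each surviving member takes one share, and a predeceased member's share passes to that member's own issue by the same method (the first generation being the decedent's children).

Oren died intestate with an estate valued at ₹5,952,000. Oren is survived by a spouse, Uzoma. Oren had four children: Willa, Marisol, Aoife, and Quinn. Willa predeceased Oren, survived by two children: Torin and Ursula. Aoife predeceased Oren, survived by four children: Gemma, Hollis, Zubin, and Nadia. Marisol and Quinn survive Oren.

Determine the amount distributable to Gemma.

Uzoma takes one-quarter of ₹5,952,000 = ₹1,488,000. The remaining ₹4,464,000 passes to the descendants.
The descendants' portion (₹4,464,000) is divided into 4 shares of ₹1,116,000: Marisol and Quinn each take ₹1,116,000; Willa's ₹1,116,000 share passes to Willa's issue; Aoife's ₹1,116,000 share passes to Aoife's issue.
Willa's share (₹1,116,000) is divided into 2 shares of ₹558,000: Torin and Ursula each take ₹558,000.
Aoife's share (₹1,116,000) is divided into 4 shares of ₹279,000: Gemma, Hollis, Zubin, and Nadia each take ₹279,000.

Gemma receives ₹279,000.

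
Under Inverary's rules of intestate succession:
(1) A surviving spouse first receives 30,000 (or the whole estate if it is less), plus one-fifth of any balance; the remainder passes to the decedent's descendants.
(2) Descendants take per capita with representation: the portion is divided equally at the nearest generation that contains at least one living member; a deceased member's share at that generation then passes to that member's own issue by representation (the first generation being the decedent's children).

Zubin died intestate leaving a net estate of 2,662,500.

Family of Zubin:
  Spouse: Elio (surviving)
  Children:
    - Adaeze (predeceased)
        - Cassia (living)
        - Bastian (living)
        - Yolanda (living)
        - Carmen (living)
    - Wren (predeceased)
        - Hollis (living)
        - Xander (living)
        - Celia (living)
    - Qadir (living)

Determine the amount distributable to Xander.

Elio first takes 30,000, leaving a balance of 2,632,500. Elio then takes one-fifth of the balance (526,500), for a total of 556,500. The remaining 2,106,000 passes to the descendants.
The descendants' portion (2,106,000) is divided into 3 shares of 702,000: Qadir takes 702,000; Adaeze's 702,000 share passes to Adaeze's issue; Wren's 702,000 share passes to Wren's issue.
Adaeze's share (702,000) is divided into 4 shares of 175,500: Cassia, Bastian, Yolanda, and Carmen each take 175,500.
Wren's share (702,000) is divided into 3 shares of 234,000: Hollis, Xander, and Celia each take 234,000.

Xander receives 234,000.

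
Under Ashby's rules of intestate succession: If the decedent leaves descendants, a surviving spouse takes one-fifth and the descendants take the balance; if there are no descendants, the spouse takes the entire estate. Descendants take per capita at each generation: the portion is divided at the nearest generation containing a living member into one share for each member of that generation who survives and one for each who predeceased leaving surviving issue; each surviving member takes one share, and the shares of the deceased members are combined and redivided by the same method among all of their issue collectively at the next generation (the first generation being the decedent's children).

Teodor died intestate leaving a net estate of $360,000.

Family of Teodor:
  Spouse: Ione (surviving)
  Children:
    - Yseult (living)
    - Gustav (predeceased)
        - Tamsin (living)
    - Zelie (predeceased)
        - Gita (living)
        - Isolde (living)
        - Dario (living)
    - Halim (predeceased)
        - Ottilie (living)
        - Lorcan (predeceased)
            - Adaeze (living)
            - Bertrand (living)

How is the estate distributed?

Ione takes one-fifth of $360,000 = $72,000. The remaining $288,000 passes to the descendants.
The descendants' portion ($288,000) is divided at the children's generation into 4 shares of $72,000. Yseult takes $72,000. The 3 shares of the deceased (Gustav, Zelie, and Halim) are combined into a pool of $216,000.
That pool ($216,000) is divided at the grandchildren's generation into 6 shares of $36,000. Tamsin, Gita, Isolde, Dario, and Ottilie each take $36,000. The remaining share for the deceased Lorcan ($36,000) is carried to the next generation.
That pool ($36,000) is divided at the great-grandchildren's generation equally among Adaeze and Bertrand: $18,000 each.

Ione: $72,000; Yseult: $72,000; Tamsin: $36,000; Gita: $36,000; Isolde: $36,000; Dario: $36,000; Ottilie: $36,000; Adaeze: $18,000; Bertrand: $18,000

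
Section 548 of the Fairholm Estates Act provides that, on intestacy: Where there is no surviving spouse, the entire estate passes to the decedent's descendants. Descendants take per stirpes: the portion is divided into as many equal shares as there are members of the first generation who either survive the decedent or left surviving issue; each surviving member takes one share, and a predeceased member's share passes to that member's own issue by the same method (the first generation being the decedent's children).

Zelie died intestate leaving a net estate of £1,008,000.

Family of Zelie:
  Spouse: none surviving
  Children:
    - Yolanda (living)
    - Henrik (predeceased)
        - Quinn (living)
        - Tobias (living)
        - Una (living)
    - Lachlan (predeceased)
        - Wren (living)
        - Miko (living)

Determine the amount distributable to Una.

The entire £1,008,000 passes to the descendants.
That amount (£1,008,000) is divided into 3 shares of £336,000: Yolanda takes £336,000; Henrik's £336,000 share passes to Henrik's issue; Lachlan's £336,000 share passes to Lachlan's issue.
Henrik's share (£336,000) is divided into 3 shares of £112,000: Quinn, Tobias, and Una each take £112,000.
Lachlan's share (£336,000) is divided into 2 shares of £168,000: Wren and Miko each take £168,000.

Una receives £112,000.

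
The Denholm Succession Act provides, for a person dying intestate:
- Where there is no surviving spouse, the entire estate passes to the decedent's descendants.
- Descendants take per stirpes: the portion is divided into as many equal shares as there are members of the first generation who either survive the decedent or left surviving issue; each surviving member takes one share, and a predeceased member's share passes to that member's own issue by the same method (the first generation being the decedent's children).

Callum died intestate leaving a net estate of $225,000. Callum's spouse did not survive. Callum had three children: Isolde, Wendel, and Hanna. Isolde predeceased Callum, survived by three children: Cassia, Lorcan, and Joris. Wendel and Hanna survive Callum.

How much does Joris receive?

The entire $225,000 passes to the descendants.
That amount ($225,000) is divided into 3 shares of $75,000: Wendel and Hanna each take $75,000; Isolde's $75,000 share passes to Isolde's issue.
Isolde's share ($75,000) is divided into 3 shares of $25,000: Cassia, Lorcan, and Joris each take $25,000.

Joris receives $25,000.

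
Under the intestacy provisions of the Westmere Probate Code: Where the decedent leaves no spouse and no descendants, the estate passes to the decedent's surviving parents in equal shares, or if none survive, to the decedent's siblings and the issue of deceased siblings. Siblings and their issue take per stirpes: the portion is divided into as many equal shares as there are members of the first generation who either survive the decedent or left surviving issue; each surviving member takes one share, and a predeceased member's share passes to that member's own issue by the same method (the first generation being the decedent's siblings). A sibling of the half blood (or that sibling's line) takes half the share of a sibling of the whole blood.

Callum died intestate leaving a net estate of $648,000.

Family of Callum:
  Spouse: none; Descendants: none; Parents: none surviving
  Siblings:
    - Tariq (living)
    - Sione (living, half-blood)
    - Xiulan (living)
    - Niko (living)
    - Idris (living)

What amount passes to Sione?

Sione receives $72,000.

The entire $648,000 passes to the siblings and their issue.
Counting each half-blood sibling's line as half a unit, there are 9/2 units in $648,000, so one unit is $144,000. Whole-blood lines (Tariq, Xiulan, Niko, and Idris) take $144,000 each; half-blood lines (Sione) take $72,000 each.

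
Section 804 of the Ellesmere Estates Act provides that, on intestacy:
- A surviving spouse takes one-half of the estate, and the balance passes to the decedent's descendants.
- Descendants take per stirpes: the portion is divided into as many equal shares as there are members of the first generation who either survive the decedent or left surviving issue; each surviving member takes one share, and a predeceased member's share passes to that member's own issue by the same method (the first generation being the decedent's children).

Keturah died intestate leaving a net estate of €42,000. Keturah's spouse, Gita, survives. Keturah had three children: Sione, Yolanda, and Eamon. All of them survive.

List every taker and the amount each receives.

Gita: €21,000; Sione: €7,000; Yolanda: €7,000; Eamon: €7,000

Gita takes one-half of €42,000 = €21,000. The remaining €21,000 passes to the descendants.
The descendants' portion (€21,000) is divided into 3 shares of €7,000: Sione, Yolanda, and Eamon each take €7,000.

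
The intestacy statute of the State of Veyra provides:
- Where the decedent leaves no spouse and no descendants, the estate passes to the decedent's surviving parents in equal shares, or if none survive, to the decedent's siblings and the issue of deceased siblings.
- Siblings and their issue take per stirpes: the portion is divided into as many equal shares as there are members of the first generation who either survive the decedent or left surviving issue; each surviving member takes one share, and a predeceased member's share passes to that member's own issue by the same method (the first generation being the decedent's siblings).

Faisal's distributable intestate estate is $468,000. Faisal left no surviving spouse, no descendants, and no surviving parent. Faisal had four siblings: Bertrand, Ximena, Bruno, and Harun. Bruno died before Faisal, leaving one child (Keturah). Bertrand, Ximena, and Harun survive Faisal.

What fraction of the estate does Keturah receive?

Keturah receives 1/4 of the estate.

The entire $468,000 passes to the siblings and their issue.
That amount ($468,000) is divided into 4 shares of $117,000: Bertrand, Ximena, and Harun each take $117,000; Bruno's $117,000 share passes to Bruno's issue.
Bruno's share ($117,000) passes entirely to Keturah.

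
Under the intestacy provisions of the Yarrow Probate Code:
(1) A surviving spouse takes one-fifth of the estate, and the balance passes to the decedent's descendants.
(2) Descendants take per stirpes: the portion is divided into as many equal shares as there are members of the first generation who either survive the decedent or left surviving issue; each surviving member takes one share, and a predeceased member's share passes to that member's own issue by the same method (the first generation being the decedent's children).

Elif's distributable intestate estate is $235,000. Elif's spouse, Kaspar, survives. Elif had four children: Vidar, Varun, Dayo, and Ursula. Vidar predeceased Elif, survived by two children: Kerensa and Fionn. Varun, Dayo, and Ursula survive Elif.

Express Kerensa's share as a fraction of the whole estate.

Kaspar takes one-fifth of $235,000 = $47,000. The remaining $188,000 passes to the descendants.
The descendants' portion ($188,000) is divided into 4 shares of $47,000: Varun, Dayo, and Ursula each take $47,000; Vidar's $47,000 share passes to Vidar's issue.
Vidar's share ($47,000) is divided into 2 shares of $23,500: Kerensa and Fionn each take $23,500.

Kerensa receives 1/10 of the estate.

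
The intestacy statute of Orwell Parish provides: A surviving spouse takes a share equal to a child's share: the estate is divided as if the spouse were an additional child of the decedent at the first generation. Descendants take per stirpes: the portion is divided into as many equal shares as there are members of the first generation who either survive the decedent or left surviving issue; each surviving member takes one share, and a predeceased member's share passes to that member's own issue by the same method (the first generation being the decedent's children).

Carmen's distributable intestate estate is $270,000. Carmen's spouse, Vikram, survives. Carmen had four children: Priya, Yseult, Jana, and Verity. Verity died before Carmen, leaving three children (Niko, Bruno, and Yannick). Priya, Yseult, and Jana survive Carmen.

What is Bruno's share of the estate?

The spouse counts as an additional share at the children's level, so there are 5 primary shares of $54,000. Vikram takes one such share ($54,000).
The children's combined portion ($216,000) is divided into 4 shares of $54,000: Priya, Yseult, and Jana each take $54,000; Verity's $54,000 share passes to Verity's issue.
Verity's share ($54,000) is divided into 3 shares of $18,000: Niko, Bruno, and Yannick each take $18,000.

Bruno receives $18,000.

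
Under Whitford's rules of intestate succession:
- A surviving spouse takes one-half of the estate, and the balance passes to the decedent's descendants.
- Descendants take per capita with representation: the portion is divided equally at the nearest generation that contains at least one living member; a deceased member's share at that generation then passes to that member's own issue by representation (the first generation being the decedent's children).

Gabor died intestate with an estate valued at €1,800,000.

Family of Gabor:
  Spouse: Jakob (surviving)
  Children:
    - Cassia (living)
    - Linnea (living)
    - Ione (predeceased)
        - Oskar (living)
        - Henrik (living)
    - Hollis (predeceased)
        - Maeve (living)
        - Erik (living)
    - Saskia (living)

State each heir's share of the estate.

Jakob: €900,000; Cassia: €180,000; Linnea: €180,000; Oskar: €90,000; Henrik: €90,000; Maeve: €90,000; Erik: €90,000; Saskia: €180,000

Jakob takes one-half of €1,800,000 = €900,000. The remaining €900,000 passes to the descendants.
The descendants' portion (€900,000) is divided into 5 shares of €180,000: Cassia, Linnea, and Saskia each take €180,000; Ione's €180,000 share passes to Ione's issue; Hollis's €180,000 share passes to Hollis's issue.
Ione's share (€180,000) is divided into 2 shares of €90,000: Oskar and Henrik each take €90,000.
Hollis's share (€180,000) is divided into 2 shares of €90,000: Maeve and Erik each take €90,000.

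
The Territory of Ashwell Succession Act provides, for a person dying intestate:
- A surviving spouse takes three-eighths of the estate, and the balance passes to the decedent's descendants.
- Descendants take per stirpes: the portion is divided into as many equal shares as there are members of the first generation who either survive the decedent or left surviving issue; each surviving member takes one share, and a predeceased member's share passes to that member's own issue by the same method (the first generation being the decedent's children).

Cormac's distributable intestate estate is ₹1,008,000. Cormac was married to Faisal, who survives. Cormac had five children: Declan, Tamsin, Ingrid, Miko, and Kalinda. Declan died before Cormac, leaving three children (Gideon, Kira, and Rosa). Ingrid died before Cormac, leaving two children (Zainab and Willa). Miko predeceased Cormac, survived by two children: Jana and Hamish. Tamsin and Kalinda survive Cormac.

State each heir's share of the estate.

Faisal: ₹378,000; Gideon: ₹42,000; Kira: ₹42,000; Rosa: ₹42,000; Tamsin: ₹126,000; Zainab: ₹63,000; Willa: ₹63,000; Jana: ₹63,000; Hamish: ₹63,000; Kalinda: ₹126,000

Faisal takes three-eighths of ₹1,008,000 = ₹378,000. The remaining ₹630,000 passes to the descendants.
The descendants' portion (₹630,000) is divided into 5 shares of ₹126,000: Tamsin and Kalinda each take ₹126,000; Declan's ₹126,000 share passes to Declan's issue; Ingrid's ₹126,000 share passes to Ingrid's issue; Miko's ₹126,000 share passes to Miko's issue.
Declan's share (₹126,000) is divided into 3 shares of ₹42,000: Gideon, Kira, and Rosa each take ₹42,000.
Ingrid's share (₹126,000) is divided into 2 shares of ₹63,000: Zainab and Willa each take ₹63,000.
Miko's share (₹126,000) is divided into 2 shares of ₹63,000: Jana and Hamish each take ₹63,000.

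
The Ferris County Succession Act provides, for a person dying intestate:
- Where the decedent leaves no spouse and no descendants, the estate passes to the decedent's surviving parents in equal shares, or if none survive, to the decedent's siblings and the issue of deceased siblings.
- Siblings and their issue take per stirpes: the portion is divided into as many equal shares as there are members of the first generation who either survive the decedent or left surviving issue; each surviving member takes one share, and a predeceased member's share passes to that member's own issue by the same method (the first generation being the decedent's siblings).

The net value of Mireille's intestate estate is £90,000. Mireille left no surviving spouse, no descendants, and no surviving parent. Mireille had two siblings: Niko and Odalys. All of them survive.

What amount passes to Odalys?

The entire £90,000 passes to the siblings and their issue.
That amount (£90,000) is divided into 2 shares of £45,000: Niko and Odalys each take £45,000.

Odalys receives £45,000.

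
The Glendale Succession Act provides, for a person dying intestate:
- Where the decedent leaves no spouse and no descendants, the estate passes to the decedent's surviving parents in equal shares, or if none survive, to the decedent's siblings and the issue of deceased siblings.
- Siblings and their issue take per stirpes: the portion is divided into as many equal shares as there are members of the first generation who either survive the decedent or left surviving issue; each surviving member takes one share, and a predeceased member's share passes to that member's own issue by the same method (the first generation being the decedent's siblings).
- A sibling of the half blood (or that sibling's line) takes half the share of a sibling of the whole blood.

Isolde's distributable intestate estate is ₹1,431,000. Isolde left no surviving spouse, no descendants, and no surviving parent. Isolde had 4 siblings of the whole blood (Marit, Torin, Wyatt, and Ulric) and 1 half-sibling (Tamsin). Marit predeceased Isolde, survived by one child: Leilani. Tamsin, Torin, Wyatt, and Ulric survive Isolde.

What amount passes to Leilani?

The entire ₹1,431,000 passes to the siblings and their issue.
Counting each half-blood sibling's line as half a unit, there are 9/2 units in ₹1,431,000, so one unit is ₹318,000. Whole-blood lines (Marit, Torin, Wyatt, and Ulric) take ₹318,000 each; half-blood lines (Tamsin) take ₹159,000 each.
Marit's share (₹318,000) passes entirely to Leilani.

Leilani receives ₹318,000.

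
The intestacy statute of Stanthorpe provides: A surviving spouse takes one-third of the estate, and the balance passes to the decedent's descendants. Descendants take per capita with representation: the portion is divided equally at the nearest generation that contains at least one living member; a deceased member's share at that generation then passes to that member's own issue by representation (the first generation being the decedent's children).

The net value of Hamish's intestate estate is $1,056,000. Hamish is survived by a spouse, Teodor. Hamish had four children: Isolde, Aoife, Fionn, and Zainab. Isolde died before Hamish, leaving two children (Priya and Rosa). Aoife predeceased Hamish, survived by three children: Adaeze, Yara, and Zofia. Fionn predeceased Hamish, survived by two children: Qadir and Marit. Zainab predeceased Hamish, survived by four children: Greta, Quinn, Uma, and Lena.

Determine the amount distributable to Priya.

Teodor takes one-third of $1,056,000 = $352,000. The remaining $704,000 passes to the descendants.
No child survives, so the initial division is made at the grandchildren's generation.
The descendants' portion ($704,000) is divided into 11 shares of $64,000: Priya, Rosa, Adaeze, Yara, Zofia, Qadir, Marit, Greta, Quinn, Uma, and Lena each take $64,000.

Priya receives $64,000.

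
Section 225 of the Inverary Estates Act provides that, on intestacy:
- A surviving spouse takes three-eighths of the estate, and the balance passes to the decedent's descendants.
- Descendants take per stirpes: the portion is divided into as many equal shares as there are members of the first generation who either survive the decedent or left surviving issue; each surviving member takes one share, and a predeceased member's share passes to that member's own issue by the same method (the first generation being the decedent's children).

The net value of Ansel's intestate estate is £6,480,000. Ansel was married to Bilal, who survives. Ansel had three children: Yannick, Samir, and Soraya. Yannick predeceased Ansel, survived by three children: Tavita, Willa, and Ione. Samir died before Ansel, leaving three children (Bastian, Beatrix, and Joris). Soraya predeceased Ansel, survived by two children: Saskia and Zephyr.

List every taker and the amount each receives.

Bilal takes three-eighths of £6,480,000 = £2,430,000. The remaining £4,050,000 passes to the descendants.
The descendants' portion (£4,050,000) is divided into 3 shares of £1,350,000: Yannick's £1,350,000 share passes to Yannick's issue; Samir's £1,350,000 share passes to Samir's issue; Soraya's £1,350,000 share passes to Soraya's issue.
Yannick's share (£1,350,000) is divided into 3 shares of £450,000: Tavita, Willa, and Ione each take £450,000.
Samir's share (£1,350,000) is divided into 3 shares of £450,000: Bastian, Beatrix, and Joris each take £450,000.
Soraya's share (£1,350,000) is divided into 2 shares of £675,000: Saskia and Zephyr each take £675,000.

Bilal: £2,430,000; Tavita: £450,000; Willa: £450,000; Ione: £450,000; Bastian: £450,000; Beatrix: £450,000; Joris: £450,000; Saskia: £675,000; Zephyr: £675,000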